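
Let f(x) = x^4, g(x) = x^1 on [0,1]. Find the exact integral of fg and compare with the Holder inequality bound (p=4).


Step 1: Exact integral of f*g = integral(x^5, 0, 1) = 1/6
     = 0.166667
Step 2: Holder bound with p=4, q=1.333333:
  ||f||_p = (integral x^16 dx)^(1/4) = (1/17)^(1/4) = 0.492479
  ||g||_q = (integral x^1.333333 dx)^(1/1.333333) = (1/2.333333)^(1/1.333333) = 0.529685
Step 3: Holder bound = ||f||_p * ||g||_q = 0.492479 * 0.529685 = 0.260859
Verification: 0.166667 <= 0.260859 (Holder holds)


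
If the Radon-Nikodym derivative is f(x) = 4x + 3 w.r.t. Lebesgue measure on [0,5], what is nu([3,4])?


nu(A) = integral_A (dnu/dmu) dmu = integral_3^4 (4x + 3) dx
Step 1: Antiderivative F(x) = (4/2)x^2 + 3x
Step 2: F(4) = (4/2)*4^2 + 3*4 = 32 + 12 = 44
Step 3: F(3) = (4/2)*3^2 + 3*3 = 18 + 9 = 27
Step 4: nu([3,4]) = F(4) - F(3) = 44 - 27 = 17


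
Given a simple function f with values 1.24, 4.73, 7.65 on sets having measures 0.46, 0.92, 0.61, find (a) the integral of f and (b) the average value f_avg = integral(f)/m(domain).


Step 1: Integral = sum(value_i * measure_i)
= 1.24*0.46 + 4.73*0.92 + 7.65*0.61
= 0.5704 + 4.3516 + 4.6665
= 9.5885
Step 2: Total measure of domain = 0.46 + 0.92 + 0.61 = 1.99
Step 3: Average value = 9.5885 / 1.99 = 4.818342


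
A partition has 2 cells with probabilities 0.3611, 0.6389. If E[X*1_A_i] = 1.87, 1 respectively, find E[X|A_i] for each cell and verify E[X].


For each cell A_i: E[X|A_i] = E[X*1_A_i] / P(A_i)
Step 1: E[X|A_1] = 1.87 / 0.3611 = 5.178621
Step 2: E[X|A_2] = 1 / 0.6389 = 1.56519
Verification: E[X] = sum E[X*1_A_i] = 1.87 + 1 = 2.87


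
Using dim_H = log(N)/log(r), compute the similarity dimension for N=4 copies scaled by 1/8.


For a self-similar set with N copies scaled by 1/r:
dim_H = log(N)/log(r) = log(4)/log(8)
= 1.386294/2.079442
= 0.666667


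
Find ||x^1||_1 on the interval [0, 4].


Step 1: ||f||_1 = (integral_0^4 |x^1|^1 dx)^(1/1)
     = (integral_0^4 x^1 dx)^(1/1)
Step 2: integral_0^4 x^1 dx = [x^2/(2)] from 0 to 4 = 4^2/2
     = 16/2 = 8
Step 3: ||f||_1 = (8)^(1/1) = 8


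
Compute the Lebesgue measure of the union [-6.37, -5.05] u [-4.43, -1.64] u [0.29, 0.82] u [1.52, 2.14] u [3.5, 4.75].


For pairwise disjoint intervals, m(union) = sum of lengths.
= (-5.05 - -6.37) + (-1.64 - -4.43) + (0.82 - 0.29) + (2.14 - 1.52) + (4.75 - 3.5)
= 1.32 + 2.79 + 0.53 + 0.62 + 1.25
= 6.51


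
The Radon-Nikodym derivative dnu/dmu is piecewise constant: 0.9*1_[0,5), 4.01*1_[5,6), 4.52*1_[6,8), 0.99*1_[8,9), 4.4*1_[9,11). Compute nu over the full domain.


Integrate each piece of the Radon-Nikodym derivative:
Step 1: integral_0^5 0.9 dx = 0.9*(5-0) = 0.9*5 = 4.5
Step 2: integral_5^6 4.01 dx = 4.01*(6-5) = 4.01*1 = 4.01
Step 3: integral_6^8 4.52 dx = 4.52*(8-6) = 4.52*2 = 9.04
Step 4: integral_8^9 0.99 dx = 0.99*(9-8) = 0.99*1 = 0.99
Step 5: integral_9^11 4.4 dx = 4.4*(11-9) = 4.4*2 = 8.8
Total: 4.5 + 4.01 + 9.04 + 0.99 + 8.8 = 27.34


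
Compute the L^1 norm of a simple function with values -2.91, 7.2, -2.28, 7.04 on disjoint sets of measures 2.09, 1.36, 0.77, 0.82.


Step 1: Compute |f_i|^1 for each value:
  |-2.91|^1 = 2.91
  |7.2|^1 = 7.2
  |-2.28|^1 = 2.28
  |7.04|^1 = 7.04
Step 2: Multiply by measures and sum:
  2.91 * 2.09 = 6.0819
  7.2 * 1.36 = 9.792
  2.28 * 0.77 = 1.7556
  7.04 * 0.82 = 5.7728
Sum = 6.0819 + 9.792 + 1.7556 + 5.7728 = 23.4023
Step 3: Take the p-th root:
||f||_1 = (23.4023)^(1/1) = 23.4023


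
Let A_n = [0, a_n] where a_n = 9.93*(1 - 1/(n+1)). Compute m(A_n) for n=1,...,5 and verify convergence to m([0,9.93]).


By continuity of measure from below: if A_n increases to A, then m(A_n) -> m(A).
Here A = [0, 9.93], so m(A) = 9.93
Step 1: a_1 = 9.93*(1 - 1/2) = 4.965, m(A_1) = 4.965
Step 2: a_2 = 9.93*(1 - 1/3) = 6.62, m(A_2) = 6.62
Step 3: a_3 = 9.93*(1 - 1/4) = 7.4475, m(A_3) = 7.4475
Step 4: a_4 = 9.93*(1 - 1/5) = 7.944, m(A_4) = 7.944
Step 5: a_5 = 9.93*(1 - 1/6) = 8.275, m(A_5) = 8.275
Limit: m(A_n) -> m([0,9.93]) = 9.93


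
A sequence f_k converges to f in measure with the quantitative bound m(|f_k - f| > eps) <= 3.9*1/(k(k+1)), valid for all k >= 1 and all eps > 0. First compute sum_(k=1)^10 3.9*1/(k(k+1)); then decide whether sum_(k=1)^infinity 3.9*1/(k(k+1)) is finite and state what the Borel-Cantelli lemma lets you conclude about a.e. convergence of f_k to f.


Step 1: List the terms 3.9*1/(k(k+1)) for k = 1 to 10:
  k=1: 1.95
  k=2: 0.65
  k=3: 0.325
  k=4: 0.195
  k=5: 0.13
  k=6: 0.092857
  k=7: 0.069643
  k=8: 0.054167
  k=9: 0.043333
  k=10: 0.035455
Step 2: Partial sum = 1.95 + 0.65 + 0.325 + 0.195 + 0.13 + 0.092857 + 0.069643 + 0.054167 + 0.043333 + 0.035455
     = 3.545455
Step 3: The full series sum_(k>=1) 3.9*1/(k(k+1)) converges (telescoping series sum 1/(k(k+1)) = 1; a constant multiple of a convergent series converges).
Step 4: Fix eps > 0. Since sum_k m(|f_k - f| > eps) < infinity, the Borel-Cantelli lemma gives
        m(limsup_k {|f_k - f| > eps}) = 0, i.e. for a.e. x, |f_k(x) - f(x)| <= eps for all large k.
        Applying this with eps = 1/j for j = 1, 2, ... and intersecting the countably many full-measure sets,
        for a.e. x we get limsup_k |f_k(x) - f(x)| <= 1/j for every j, hence f_k -> f almost everywhere.
Conclusion: series converges; Borel-Cantelli yields f_k -> f a.e.


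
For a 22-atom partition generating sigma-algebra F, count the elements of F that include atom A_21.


Each element of F is a union of some subset S of the 22 atoms.
The element contains A_21 iff A_21 is in S.
So we count subsets S of {A_1,...,A_22} with A_21 in S: choose freely among the other 21 atoms.
Count = 2^(22-1) = 2^21 = 2097152.


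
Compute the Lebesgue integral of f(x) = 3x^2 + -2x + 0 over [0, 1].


The Lebesgue integral of a Riemann-integrable function agrees with the Riemann integral.
Antiderivative F(x) = (3/3)x^3 + (-2/2)x^2 + 0x
F(1) = (3/3)*1^3 + (-2/2)*1^2 + 0*1
     = (3/3)*1 + (-2/2)*1 + 0*1
     = 1 + -1 + 0
     = 0.0
F(0) = 0.0
Integral = F(1) - F(0) = 0.0 - 0.0 = 0.0


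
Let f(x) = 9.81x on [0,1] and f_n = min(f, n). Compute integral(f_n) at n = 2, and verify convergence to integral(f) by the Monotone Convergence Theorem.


f(x) = 9.81x on [0,1]; f_n(x) = min(9.81x, n). At n = 2:
Step 1: f(x) reaches 2 at x = 2/9.81 = 0.203874
Step 2: integral(f_2) = integral(9.81x, 0, 0.203874) + integral(2, 0.203874, 1)
       = 9.81*0.203874^2/2 + 2*(1 - 0.203874)
       = 0.203874 + 1.592253
       = 1.796126
Step 3: As n -> infinity, f_n increases to f, so by MCT integral(f_n) -> integral(f) = 9.81/2 = 4.905.
Convergence: integral(f_2) = 1.796126 -> 4.905 as n -> infinity


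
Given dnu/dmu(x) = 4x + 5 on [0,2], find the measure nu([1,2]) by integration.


nu(A) = integral_A (dnu/dmu) dmu = integral_1^2 (4x + 5) dx
Step 1: Antiderivative F(x) = (4/2)x^2 + 5x
Step 2: F(2) = (4/2)*2^2 + 5*2 = 8 + 10 = 18
Step 3: F(1) = (4/2)*1^2 + 5*1 = 2 + 5 = 7
Step 4: nu([1,2]) = F(2) - F(1) = 18 - 7 = 11


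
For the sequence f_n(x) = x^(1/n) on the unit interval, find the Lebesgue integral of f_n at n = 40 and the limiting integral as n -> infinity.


At n = 40: f_40(x) = x^(1/40).
Step 1: integral(x^(1/40), 0, 1) = [x^(1/40+1) / (1/40+1)] from 0 to 1
     = 1 / (1/40 + 1) = 1 / ((40+1)/40) = 40/(40+1)
     = 40/41 = 0.97561
Step 2: As n -> infinity, f_n(x) = x^(1/n) -> 1 for x in (0,1], and f_n is increasing in n.
By MCT, lim_n integral(f_n) = integral(lim_n f_n) = integral(1, 0, 1) = 1.
Step 3: Verify convergence: 40/41 = 0.97561 -> 1


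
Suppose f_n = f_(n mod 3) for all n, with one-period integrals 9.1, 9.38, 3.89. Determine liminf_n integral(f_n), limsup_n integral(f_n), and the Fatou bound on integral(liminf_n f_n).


The sequence (integral(f_n)) is periodic with period 3, repeating the values 9.1, 9.38, 3.89 indefinitely.
Step 1: For a periodic sequence, every tail (a_m, a_(m+1), ...) contains all 3 period values infinitely often.
Step 2: Hence inf of every tail = min of the period values = min(9.1, 9.38, 3.89) = 3.89.
        liminf_n integral(f_n) = sup over m of (inf of tail from m) = 3.89.
Step 3: Similarly sup of every tail = max of the period values = 9.38.
        limsup_n integral(f_n) = 9.38.
Step 4: Fatou's lemma: integral(liminf_n f_n) <= liminf_n integral(f_n) = 3.89.
        So the integral of the pointwise liminf is at most 3.89.


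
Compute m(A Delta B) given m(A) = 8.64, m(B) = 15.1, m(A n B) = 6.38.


m(A Delta B) = m(A) + m(B) - 2*m(A n B)
= 8.64 + 15.1 - 2*6.38
= 8.64 + 15.1 - 12.76
= 10.98


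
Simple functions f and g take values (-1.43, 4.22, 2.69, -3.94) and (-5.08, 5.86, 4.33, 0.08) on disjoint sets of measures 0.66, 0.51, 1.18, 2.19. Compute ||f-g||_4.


Step 1: Compute differences f_i - g_i:
  -1.43 - -5.08 = 3.65
  4.22 - 5.86 = -1.64
  2.69 - 4.33 = -1.64
  -3.94 - 0.08 = -4.02
Step 2: Compute |diff|^4 * measure for each set:
  |3.65|^4 * 0.66 = 177.489006 * 0.66 = 117.142744
  |-1.64|^4 * 0.51 = 7.233948 * 0.51 = 3.689314
  |-1.64|^4 * 1.18 = 7.233948 * 1.18 = 8.536059
  |-4.02|^4 * 2.19 = 261.158528 * 2.19 = 571.937177
Step 3: Sum = 701.305293
Step 4: ||f-g||_4 = (701.305293)^(1/4) = 5.146083


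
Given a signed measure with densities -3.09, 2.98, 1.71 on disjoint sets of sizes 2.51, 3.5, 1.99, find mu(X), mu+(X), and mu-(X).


Step 1: Compute signed measure on each set:
  Set 1: -3.09 * 2.51 = -7.7559
  Set 2: 2.98 * 3.5 = 10.43
  Set 3: 1.71 * 1.99 = 3.4029
Step 2: Total signed measure = (-7.7559) + (10.43) + (3.4029)
     = 6.077
Step 3: Positive part mu+(X) = sum of positive contributions = 13.8329
Step 4: Negative part mu-(X) = |sum of negative contributions| = 7.7559


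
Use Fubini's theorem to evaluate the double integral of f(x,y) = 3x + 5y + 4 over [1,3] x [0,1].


By Fubini, integrate in x first, then y.
Step 1: Fix y, integrate over x in [1,3]:
  integral(3x + 5y + 4, x=1..3)
  = 3*(3^2 - 1^2)/2 + (5y + 4)*(3 - 1)
  = 12 + (5y + 4)*2
  = 12 + 10y + 8
  = 20 + 10y
Step 2: Integrate over y in [0,1]:
  integral(20 + 10y, y=0..1)
  = 20*1 + 10*(1^2 - 0^2)/2
  = 20 + 5
  = 25


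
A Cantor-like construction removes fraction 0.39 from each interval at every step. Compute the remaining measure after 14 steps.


Step 1: At each step, fraction remaining = 1 - 0.39 = 0.61
Step 2: After 14 steps, measure = (0.61)^14
Result = 9.876833e-04


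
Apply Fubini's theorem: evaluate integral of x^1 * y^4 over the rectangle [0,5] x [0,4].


By Fubini's theorem, the double integral factors as a product of single integrals:
Step 1: integral_0^5 x^1 dx = [x^2/2] from 0 to 5
     = 5^2/2 = 12.5
Step 2: integral_0^4 y^4 dy = [y^5/5] from 0 to 4
     = 4^5/5 = 204.8
Step 3: Double integral = 12.5 * 204.8 = 2560


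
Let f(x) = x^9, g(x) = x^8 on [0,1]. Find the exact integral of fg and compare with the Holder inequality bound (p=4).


Step 1: Exact integral of f*g = integral(x^17, 0, 1) = 1/18
     = 0.055556
Step 2: Holder bound with p=4, q=1.333333:
  ||f||_p = (integral x^36 dx)^(1/4) = (1/37)^(1/4) = 0.405461
  ||g||_q = (integral x^10.666667 dx)^(1/1.333333) = (1/11.666667)^(1/1.333333) = 0.158413
Step 3: Holder bound = ||f||_p * ||g||_q = 0.405461 * 0.158413 = 0.06423
Verification: 0.055556 <= 0.06423 (Holder holds)


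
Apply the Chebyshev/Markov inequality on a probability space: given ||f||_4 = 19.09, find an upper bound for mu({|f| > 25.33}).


Chebyshev/Markov inequality: mu(|f| > eps) <= (||f||_p / eps)^p
Step 1: ||f||_4 / eps = 19.09 / 25.33 = 0.753652
Step 2: Raise to power p = 4:
  (0.753652)^4 = 0.322614
Step 3: Therefore mu(|f| > 25.33) <= 0.322614


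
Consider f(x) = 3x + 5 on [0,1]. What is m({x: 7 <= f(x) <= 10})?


f^(-1)([7, 10]) = {x : 7 <= 3x + 5 <= 10}
Solving: (7 - 5)/3 <= x <= (10 - 5)/3
= [0.666667, 1.666667]
Intersecting with [0,1]: [0.666667, 1]
Measure = 1 - 0.666667 = 0.333333


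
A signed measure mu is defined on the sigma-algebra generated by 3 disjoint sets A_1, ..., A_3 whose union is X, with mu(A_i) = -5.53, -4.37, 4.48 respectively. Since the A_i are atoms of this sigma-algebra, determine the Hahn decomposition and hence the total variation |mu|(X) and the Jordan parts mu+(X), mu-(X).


Step 1: Every measurable set is a union of atoms (the cells / points), so a Hahn decomposition is
  obtained by grouping atoms by sign: P = union of atoms with mu > 0, N = union of the remaining atoms.
  Atoms in P (indices): 3;  atoms in N (indices): 1, 2
  Positive values: 4.48
  Negative values: -5.53, -4.37
Step 2: mu+(X) = mu(P) = sum of positive atom values = 4.48
Step 3: mu-(X) = -mu(N) = sum of |negative atom values| = 9.9
Step 4: |mu|(X) = mu+(X) + mu-(X) = 4.48 + 9.9 = 14.38


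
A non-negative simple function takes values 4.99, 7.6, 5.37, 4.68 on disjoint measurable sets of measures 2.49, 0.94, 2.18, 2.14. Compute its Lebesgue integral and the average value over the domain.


Step 1: Integral = sum(value_i * measure_i)
= 4.99*2.49 + 7.6*0.94 + 5.37*2.18 + 4.68*2.14
= 12.4251 + 7.144 + 11.7066 + 10.0152
= 41.2909
Step 2: Total measure of domain = 2.49 + 0.94 + 2.18 + 2.14 = 7.75
Step 3: Average value = 41.2909 / 7.75 = 5.327858


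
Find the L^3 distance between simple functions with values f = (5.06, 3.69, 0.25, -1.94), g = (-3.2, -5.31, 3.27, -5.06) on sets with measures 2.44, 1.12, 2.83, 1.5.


Step 1: Compute differences f_i - g_i:
  5.06 - -3.2 = 8.26
  3.69 - -5.31 = 9
  0.25 - 3.27 = -3.02
  -1.94 - -5.06 = 3.12
Step 2: Compute |diff|^3 * measure for each set:
  |8.26|^3 * 2.44 = 563.559976 * 2.44 = 1375.086341
  |9|^3 * 1.12 = 729 * 1.12 = 816.48
  |-3.02|^3 * 2.83 = 27.543608 * 2.83 = 77.948411
  |3.12|^3 * 1.5 = 30.371328 * 1.5 = 45.556992
Step 3: Sum = 2315.071744
Step 4: ||f-g||_3 = (2315.071744)^(1/3) = 13.228832


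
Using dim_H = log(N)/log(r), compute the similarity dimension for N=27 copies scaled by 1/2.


For a self-similar set with N copies scaled by 1/r:
dim_H = log(N)/log(r) = log(27)/log(2)
= 3.295837/0.693147
= 4.754888


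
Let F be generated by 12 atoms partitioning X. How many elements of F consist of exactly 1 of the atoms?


Each element of F is a union of some subset of the 12 atoms.
Elements that are unions of exactly 1 atoms correspond to 1-element subsets of the 12 atoms.
Count = C(12, 1) = 12! / (1! * 11!) = 12.


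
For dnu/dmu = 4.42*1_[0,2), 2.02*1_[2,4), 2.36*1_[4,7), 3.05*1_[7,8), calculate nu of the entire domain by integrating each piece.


Integrate each piece of the Radon-Nikodym derivative:
Step 1: integral_0^2 4.42 dx = 4.42*(2-0) = 4.42*2 = 8.84
Step 2: integral_2^4 2.02 dx = 2.02*(4-2) = 2.02*2 = 4.04
Step 3: integral_4^7 2.36 dx = 2.36*(7-4) = 2.36*3 = 7.08
Step 4: integral_7^8 3.05 dx = 3.05*(8-7) = 3.05*1 = 3.05
Total: 8.84 + 4.04 + 7.08 + 3.05 = 23.01


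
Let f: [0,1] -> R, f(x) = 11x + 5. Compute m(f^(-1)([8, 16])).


f^(-1)([8, 16]) = {x : 8 <= 11x + 5 <= 16}
Solving: (8 - 5)/11 <= x <= (16 - 5)/11
= [0.272727, 1]
Intersecting with [0,1]: [0.272727, 1]
Measure = 1 - 0.272727 = 0.727273


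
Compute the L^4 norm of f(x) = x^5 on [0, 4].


Step 1: ||f||_4 = (integral_0^4 |x^5|^4 dx)^(1/4)
     = (integral_0^4 x^20 dx)^(1/4)
Step 2: integral_0^4 x^20 dx = [x^21/(21)] from 0 to 4 = 4^21/21
     = 4398046511104/21 = 2.094308e+11
Step 3: ||f||_4 = (2.094308e+11)^(1/4) = 676.488052


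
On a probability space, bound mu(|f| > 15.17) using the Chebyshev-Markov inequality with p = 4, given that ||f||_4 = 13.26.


Chebyshev/Markov inequality: mu(|f| > eps) <= (||f||_p / eps)^p
Step 1: ||f||_4 / eps = 13.26 / 15.17 = 0.874094
Step 2: Raise to power p = 4:
  (0.874094)^4 = 0.583757
Step 3: Therefore mu(|f| > 15.17) <= 0.583757


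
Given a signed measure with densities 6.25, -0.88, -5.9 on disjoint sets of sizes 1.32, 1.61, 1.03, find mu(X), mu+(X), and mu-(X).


Step 1: Compute signed measure on each set:
  Set 1: 6.25 * 1.32 = 8.25
  Set 2: -0.88 * 1.61 = -1.4168
  Set 3: -5.9 * 1.03 = -6.077
Step 2: Total signed measure = (8.25) + (-1.4168) + (-6.077)
     = 0.7562
Step 3: Positive part mu+(X) = sum of positive contributions = 8.25
Step 4: Negative part mu-(X) = |sum of negative contributions| = 7.4938


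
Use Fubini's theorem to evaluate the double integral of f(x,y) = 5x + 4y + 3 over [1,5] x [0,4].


By Fubini, integrate in x first, then y.
Step 1: Fix y, integrate over x in [1,5]:
  integral(5x + 4y + 3, x=1..5)
  = 5*(5^2 - 1^2)/2 + (4y + 3)*(5 - 1)
  = 60 + (4y + 3)*4
  = 60 + 16y + 12
  = 72 + 16y
Step 2: Integrate over y in [0,4]:
  integral(72 + 16y, y=0..4)
  = 72*4 + 16*(4^2 - 0^2)/2
  = 288 + 128
  = 416


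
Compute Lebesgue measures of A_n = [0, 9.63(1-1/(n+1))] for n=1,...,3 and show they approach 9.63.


By continuity of measure from below: if A_n increases to A, then m(A_n) -> m(A).
Here A = [0, 9.63], so m(A) = 9.63
Step 1: a_1 = 9.63*(1 - 1/2) = 4.815, m(A_1) = 4.815
Step 2: a_2 = 9.63*(1 - 1/3) = 6.42, m(A_2) = 6.42
Step 3: a_3 = 9.63*(1 - 1/4) = 7.2225, m(A_3) = 7.2225
Limit: m(A_n) -> m([0,9.63]) = 9.63


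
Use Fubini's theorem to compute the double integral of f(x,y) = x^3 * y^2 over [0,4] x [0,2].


By Fubini's theorem, the double integral factors as a product of single integrals:
Step 1: integral_0^4 x^3 dx = [x^4/4] from 0 to 4
     = 4^4/4 = 64
Step 2: integral_0^2 y^2 dy = [y^3/3] from 0 to 2
     = 2^3/3 = 2.666667
Step 3: Double integral = 64 * 2.666667 = 170.666667


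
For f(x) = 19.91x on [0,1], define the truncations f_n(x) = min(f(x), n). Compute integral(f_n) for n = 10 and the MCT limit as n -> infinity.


f(x) = 19.91x on [0,1]; f_n(x) = min(19.91x, n). At n = 10:
Step 1: f(x) reaches 10 at x = 10/19.91 = 0.50226
Step 2: integral(f_10) = integral(19.91x, 0, 0.50226) + integral(10, 0.50226, 1)
       = 19.91*0.50226^2/2 + 10*(1 - 0.50226)
       = 2.511301 + 4.977398
       = 7.488699
Step 3: As n -> infinity, f_n increases to f, so by MCT integral(f_n) -> integral(f) = 19.91/2 = 9.955.
Convergence: integral(f_10) = 7.488699 -> 9.955 as n -> infinity


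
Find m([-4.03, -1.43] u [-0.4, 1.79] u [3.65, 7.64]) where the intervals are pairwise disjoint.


For pairwise disjoint intervals, m(union) = sum of lengths.
= (-1.43 - -4.03) + (1.79 - -0.4) + (7.64 - 3.65)
= 2.6 + 2.19 + 3.99
= 8.78


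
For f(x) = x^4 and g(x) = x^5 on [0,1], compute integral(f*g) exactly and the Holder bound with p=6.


Step 1: Exact integral of f*g = integral(x^9, 0, 1) = 1/10
     = 0.1
Step 2: Holder bound with p=6, q=1.2:
  ||f||_p = (integral x^24 dx)^(1/6) = (1/25)^(1/6) = 0.584804
  ||g||_q = (integral x^6 dx)^(1/1.2) = (1/7)^(1/1.2) = 0.197584
Step 3: Holder bound = ||f||_p * ||g||_q = 0.584804 * 0.197584 = 0.115548
Verification: 0.1 <= 0.115548 (Holder holds)


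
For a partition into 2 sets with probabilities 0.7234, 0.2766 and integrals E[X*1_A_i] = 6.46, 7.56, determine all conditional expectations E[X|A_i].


For each cell A_i: E[X|A_i] = E[X*1_A_i] / P(A_i)
Step 1: E[X|A_1] = 6.46 / 0.7234 = 8.930053
Step 2: E[X|A_2] = 7.56 / 0.2766 = 27.331887
Verification: E[X] = sum E[X*1_A_i] = 6.46 + 7.56 = 14.02


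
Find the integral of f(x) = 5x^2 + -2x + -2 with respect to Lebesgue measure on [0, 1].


The Lebesgue integral of a Riemann-integrable function agrees with the Riemann integral.
Antiderivative F(x) = (5/3)x^3 + (-2/2)x^2 + -2x
F(1) = (5/3)*1^3 + (-2/2)*1^2 + -2*1
     = (5/3)*1 + (-2/2)*1 + -2*1
     = 1.666667 + -1 + -2
     = -1.333333
F(0) = 0.0
Integral = F(1) - F(0) = -1.333333 - 0.0 = -1.333333


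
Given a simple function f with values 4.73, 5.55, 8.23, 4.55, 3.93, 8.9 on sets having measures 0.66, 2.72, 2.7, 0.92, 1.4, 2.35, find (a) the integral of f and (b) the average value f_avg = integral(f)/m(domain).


Step 1: Integral = sum(value_i * measure_i)
= 4.73*0.66 + 5.55*2.72 + 8.23*2.7 + 4.55*0.92 + 3.93*1.4 + 8.9*2.35
= 3.1218 + 15.096 + 22.221 + 4.186 + 5.502 + 20.915
= 71.0418
Step 2: Total measure of domain = 0.66 + 2.72 + 2.7 + 0.92 + 1.4 + 2.35 = 10.75
Step 3: Average value = 71.0418 / 10.75 = 6.60854


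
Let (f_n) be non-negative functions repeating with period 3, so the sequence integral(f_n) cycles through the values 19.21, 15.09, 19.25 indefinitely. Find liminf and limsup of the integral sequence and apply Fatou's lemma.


The sequence (integral(f_n)) is periodic with period 3, repeating the values 19.21, 15.09, 19.25 indefinitely.
Step 1: For a periodic sequence, every tail (a_m, a_(m+1), ...) contains all 3 period values infinitely often.
Step 2: Hence inf of every tail = min of the period values = min(19.21, 15.09, 19.25) = 15.09.
        liminf_n integral(f_n) = sup over m of (inf of tail from m) = 15.09.
Step 3: Similarly sup of every tail = max of the period values = 19.25.
        limsup_n integral(f_n) = 19.25.
Step 4: Fatou's lemma: integral(liminf_n f_n) <= liminf_n integral(f_n) = 15.09.
        So the integral of the pointwise liminf is at most 15.09.


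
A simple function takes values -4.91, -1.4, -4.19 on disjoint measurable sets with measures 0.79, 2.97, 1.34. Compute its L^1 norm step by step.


Step 1: Compute |f_i|^1 for each value:
  |-4.91|^1 = 4.91
  |-1.4|^1 = 1.4
  |-4.19|^1 = 4.19
Step 2: Multiply by measures and sum:
  4.91 * 0.79 = 3.8789
  1.4 * 2.97 = 4.158
  4.19 * 1.34 = 5.6146
Sum = 3.8789 + 4.158 + 5.6146 = 13.6515
Step 3: Take the p-th root:
||f||_1 = (13.6515)^(1/1) = 13.6515


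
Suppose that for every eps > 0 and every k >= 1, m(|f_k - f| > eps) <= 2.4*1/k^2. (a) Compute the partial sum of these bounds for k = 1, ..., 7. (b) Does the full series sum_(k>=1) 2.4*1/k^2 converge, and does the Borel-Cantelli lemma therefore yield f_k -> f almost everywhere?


Step 1: List the terms 2.4*1/k^2 for k = 1 to 7:
  k=1: 2.4
  k=2: 0.6
  k=3: 0.266667
  k=4: 0.15
  k=5: 0.096
  k=6: 0.066667
  k=7: 0.04898
Step 2: Partial sum = 2.4 + 0.6 + 0.266667 + 0.15 + 0.096 + 0.066667 + 0.04898
     = 3.628313
Step 3: The full series sum_(k>=1) 2.4*1/k^2 converges (p-series with p = 2 > 1; a constant multiple of a convergent series converges).
Step 4: Fix eps > 0. Since sum_k m(|f_k - f| > eps) < infinity, the Borel-Cantelli lemma gives
        m(limsup_k {|f_k - f| > eps}) = 0, i.e. for a.e. x, |f_k(x) - f(x)| <= eps for all large k.
        Applying this with eps = 1/j for j = 1, 2, ... and intersecting the countably many full-measure sets,
        for a.e. x we get limsup_k |f_k(x) - f(x)| <= 1/j for every j, hence f_k -> f almost everywhere.
Conclusion: series converges; Borel-Cantelli yields f_k -> f a.e.


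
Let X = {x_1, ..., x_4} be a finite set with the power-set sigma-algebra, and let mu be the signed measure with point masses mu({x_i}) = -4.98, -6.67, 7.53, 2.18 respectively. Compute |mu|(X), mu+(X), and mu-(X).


Step 1: Every measurable set is a union of atoms (the cells / points), so a Hahn decomposition is
  obtained by grouping atoms by sign: P = union of atoms with mu > 0, N = union of the remaining atoms.
  Atoms in P (indices): 3, 4;  atoms in N (indices): 1, 2
  Positive values: 7.53, 2.18
  Negative values: -4.98, -6.67
Step 2: mu+(X) = mu(P) = sum of positive atom values = 9.71
Step 3: mu-(X) = -mu(N) = sum of |negative atom values| = 11.65
Step 4: |mu|(X) = mu+(X) + mu-(X) = 9.71 + 11.65 = 21.36


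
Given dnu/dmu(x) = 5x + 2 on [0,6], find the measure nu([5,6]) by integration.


nu(A) = integral_A (dnu/dmu) dmu = integral_5^6 (5x + 2) dx
Step 1: Antiderivative F(x) = (5/2)x^2 + 2x
Step 2: F(6) = (5/2)*6^2 + 2*6 = 90 + 12 = 102
Step 3: F(5) = (5/2)*5^2 + 2*5 = 62.5 + 10 = 72.5
Step 4: nu([5,6]) = F(6) - F(5) = 102 - 72.5 = 29.5


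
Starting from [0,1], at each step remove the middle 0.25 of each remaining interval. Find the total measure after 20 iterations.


Step 1: At each step, fraction remaining = 1 - 0.25 = 0.75
Step 2: After 20 steps, measure = (0.75)^20
Result = 0.003171


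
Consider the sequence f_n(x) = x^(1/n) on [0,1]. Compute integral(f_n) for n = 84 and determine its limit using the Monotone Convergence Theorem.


At n = 84: f_84(x) = x^(1/84).
Step 1: integral(x^(1/84), 0, 1) = [x^(1/84+1) / (1/84+1)] from 0 to 1
     = 1 / (1/84 + 1) = 1 / ((84+1)/84) = 84/(84+1)
     = 84/85 = 0.988235
Step 2: As n -> infinity, f_n(x) = x^(1/n) -> 1 for x in (0,1], and f_n is increasing in n.
By MCT, lim_n integral(f_n) = integral(lim_n f_n) = integral(1, 0, 1) = 1.
Step 3: Verify convergence: 84/85 = 0.988235 -> 1


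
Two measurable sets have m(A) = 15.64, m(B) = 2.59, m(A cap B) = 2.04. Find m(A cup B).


By inclusion-exclusion: m(A u B) = m(A) + m(B) - m(A n B)
= 15.64 + 2.59 - 2.04
= 16.19


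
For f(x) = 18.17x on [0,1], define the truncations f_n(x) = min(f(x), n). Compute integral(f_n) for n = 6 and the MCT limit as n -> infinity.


f(x) = 18.17x on [0,1]; f_n(x) = min(18.17x, n). At n = 6:
Step 1: f(x) reaches 6 at x = 6/18.17 = 0.330215
Step 2: integral(f_6) = integral(18.17x, 0, 0.330215) + integral(6, 0.330215, 1)
       = 18.17*0.330215^2/2 + 6*(1 - 0.330215)
       = 0.990644 + 4.018712
       = 5.009356
Step 3: As n -> infinity, f_n increases to f, so by MCT integral(f_n) -> integral(f) = 18.17/2 = 9.085.
Convergence: integral(f_6) = 5.009356 -> 9.085 as n -> infinity


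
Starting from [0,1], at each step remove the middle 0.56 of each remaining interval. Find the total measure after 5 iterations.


Step 1: At each step, fraction remaining = 1 - 0.56 = 0.44
Step 2: After 5 steps, measure = (0.44)^5
Step 3: Computing the power step by step:
  After step 1: 0.44
  After step 2: 0.1936
  After step 3: 0.085184
  After step 4: 0.037481
  After step 5: 0.016492
Result = 0.016492


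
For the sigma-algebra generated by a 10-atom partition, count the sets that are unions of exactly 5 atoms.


Each element of F is a union of some subset of the 10 atoms.
Elements that are unions of exactly 5 atoms correspond to 5-element subsets of the 10 atoms.
Count = C(10, 5) = 10! / (5! * 5!) = 252.


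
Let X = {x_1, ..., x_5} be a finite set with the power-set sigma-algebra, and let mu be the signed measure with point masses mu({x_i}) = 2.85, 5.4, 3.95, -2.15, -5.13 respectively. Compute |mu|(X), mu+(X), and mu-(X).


Step 1: Every measurable set is a union of atoms (the cells / points), so a Hahn decomposition is
  obtained by grouping atoms by sign: P = union of atoms with mu > 0, N = union of the remaining atoms.
  Atoms in P (indices): 1, 2, 3;  atoms in N (indices): 4, 5
  Positive values: 2.85, 5.4, 3.95
  Negative values: -2.15, -5.13
Step 2: mu+(X) = mu(P) = sum of positive atom values = 12.2
Step 3: mu-(X) = -mu(N) = sum of |negative atom values| = 7.28
Step 4: |mu|(X) = mu+(X) + mu-(X) = 12.2 + 7.28 = 19.48


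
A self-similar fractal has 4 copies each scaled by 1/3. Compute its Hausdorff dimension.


For a self-similar set with N copies scaled by 1/r:
dim_H = log(N)/log(r) = log(4)/log(3)
= 1.386294/1.098612
= 1.26186


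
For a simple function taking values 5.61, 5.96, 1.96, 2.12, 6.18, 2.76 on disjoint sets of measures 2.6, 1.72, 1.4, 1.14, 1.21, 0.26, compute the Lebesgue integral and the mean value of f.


Step 1: Integral = sum(value_i * measure_i)
= 5.61*2.6 + 5.96*1.72 + 1.96*1.4 + 2.12*1.14 + 6.18*1.21 + 2.76*0.26
= 14.586 + 10.2512 + 2.744 + 2.4168 + 7.4778 + 0.7176
= 38.1934
Step 2: Total measure of domain = 2.6 + 1.72 + 1.4 + 1.14 + 1.21 + 0.26 = 8.33
Step 3: Average value = 38.1934 / 8.33 = 4.585042


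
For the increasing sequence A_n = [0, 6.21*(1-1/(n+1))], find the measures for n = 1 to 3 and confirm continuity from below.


By continuity of measure from below: if A_n increases to A, then m(A_n) -> m(A).
Here A = [0, 6.21], so m(A) = 6.21
Step 1: a_1 = 6.21*(1 - 1/2) = 3.105, m(A_1) = 3.105
Step 2: a_2 = 6.21*(1 - 1/3) = 4.14, m(A_2) = 4.14
Step 3: a_3 = 6.21*(1 - 1/4) = 4.6575, m(A_3) = 4.6575
Limit: m(A_n) -> m([0,6.21]) = 6.21


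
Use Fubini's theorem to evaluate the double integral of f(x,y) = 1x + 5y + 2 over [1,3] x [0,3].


By Fubini, integrate in x first, then y.
Step 1: Fix y, integrate over x in [1,3]:
  integral(1x + 5y + 2, x=1..3)
  = 1*(3^2 - 1^2)/2 + (5y + 2)*(3 - 1)
  = 4 + (5y + 2)*2
  = 4 + 10y + 4
  = 8 + 10y
Step 2: Integrate over y in [0,3]:
  integral(8 + 10y, y=0..3)
  = 8*3 + 10*(3^2 - 0^2)/2
  = 24 + 45
  = 69


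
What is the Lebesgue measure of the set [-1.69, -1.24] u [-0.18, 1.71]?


For pairwise disjoint intervals, m(union) = sum of lengths.
= (-1.24 - -1.69) + (1.71 - -0.18)
= 0.45 + 1.89
= 2.34


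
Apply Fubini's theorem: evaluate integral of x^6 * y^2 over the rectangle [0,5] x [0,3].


By Fubini's theorem, the double integral factors as a product of single integrals:
Step 1: integral_0^5 x^6 dx = [x^7/7] from 0 to 5
     = 5^7/7 = 11160.714286
Step 2: integral_0^3 y^2 dy = [y^3/3] from 0 to 3
     = 3^3/3 = 9
Step 3: Double integral = 11160.714286 * 9 = 100446.428571


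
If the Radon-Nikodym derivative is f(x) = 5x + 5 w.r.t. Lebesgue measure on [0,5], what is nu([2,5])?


nu(A) = integral_A (dnu/dmu) dmu = integral_2^5 (5x + 5) dx
Step 1: Antiderivative F(x) = (5/2)x^2 + 5x
Step 2: F(5) = (5/2)*5^2 + 5*5 = 62.5 + 25 = 87.5
Step 3: F(2) = (5/2)*2^2 + 5*2 = 10 + 10 = 20
Step 4: nu([2,5]) = F(5) - F(2) = 87.5 - 20 = 67.5


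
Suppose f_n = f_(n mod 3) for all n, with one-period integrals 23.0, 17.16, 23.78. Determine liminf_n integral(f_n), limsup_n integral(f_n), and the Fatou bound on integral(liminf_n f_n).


The sequence (integral(f_n)) is periodic with period 3, repeating the values 23.0, 17.16, 23.78 indefinitely.
Step 1: For a periodic sequence, every tail (a_m, a_(m+1), ...) contains all 3 period values infinitely often.
Step 2: Hence inf of every tail = min of the period values = min(23.0, 17.16, 23.78) = 17.16.
        liminf_n integral(f_n) = sup over m of (inf of tail from m) = 17.16.
Step 3: Similarly sup of every tail = max of the period values = 23.78.
        limsup_n integral(f_n) = 23.78.
Step 4: Fatou's lemma: integral(liminf_n f_n) <= liminf_n integral(f_n) = 17.16.
        So the integral of the pointwise liminf is at most 17.16.


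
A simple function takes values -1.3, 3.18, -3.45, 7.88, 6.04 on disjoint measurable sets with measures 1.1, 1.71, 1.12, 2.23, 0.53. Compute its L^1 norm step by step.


Step 1: Compute |f_i|^1 for each value:
  |-1.3|^1 = 1.3
  |3.18|^1 = 3.18
  |-3.45|^1 = 3.45
  |7.88|^1 = 7.88
  |6.04|^1 = 6.04
Step 2: Multiply by measures and sum:
  1.3 * 1.1 = 1.43
  3.18 * 1.71 = 5.4378
  3.45 * 1.12 = 3.864
  7.88 * 2.23 = 17.5724
  6.04 * 0.53 = 3.2012
Sum = 1.43 + 5.4378 + 3.864 + 17.5724 + 3.2012 = 31.5054
Step 3: Take the p-th root:
||f||_1 = (31.5054)^(1/1) = 31.5054


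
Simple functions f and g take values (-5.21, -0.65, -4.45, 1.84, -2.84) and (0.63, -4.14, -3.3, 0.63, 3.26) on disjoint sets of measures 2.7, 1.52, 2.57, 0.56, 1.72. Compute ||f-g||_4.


Step 1: Compute differences f_i - g_i:
  -5.21 - 0.63 = -5.84
  -0.65 - -4.14 = 3.49
  -4.45 - -3.3 = -1.15
  1.84 - 0.63 = 1.21
  -2.84 - 3.26 = -6.1
Step 2: Compute |diff|^4 * measure for each set:
  |-5.84|^4 * 2.7 = 1163.191951 * 2.7 = 3140.618269
  |3.49|^4 * 1.52 = 148.354836 * 1.52 = 225.499351
  |-1.15|^4 * 2.57 = 1.749006 * 2.57 = 4.494946
  |1.21|^4 * 0.56 = 2.143589 * 0.56 = 1.20041
  |-6.1|^4 * 1.72 = 1384.5841 * 1.72 = 2381.484652
Step 3: Sum = 5753.297627
Step 4: ||f-g||_4 = (5753.297627)^(1/4) = 8.709219


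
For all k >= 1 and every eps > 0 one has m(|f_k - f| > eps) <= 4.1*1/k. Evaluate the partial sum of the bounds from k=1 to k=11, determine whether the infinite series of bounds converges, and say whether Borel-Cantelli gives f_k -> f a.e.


Step 1: List the terms 4.1*1/k for k = 1 to 11:
  k=1: 4.1
  k=2: 2.05
  k=3: 1.366667
  k=4: 1.025
  k=5: 0.82
  k=6: 0.683333
  k=7: 0.585714
  k=8: 0.5125
  k=9: 0.455556
  k=10: 0.41
  k=11: 0.372727
Step 2: Partial sum = 4.1 + 2.05 + 1.366667 + 1.025 + 0.82 + 0.683333 + 0.585714 + 0.5125 + 0.455556 + 0.41 + 0.372727
     = 12.381497
Step 3: The full series sum_(k>=1) 4.1*1/k diverges (harmonic series, p = 1; a nonzero constant multiple of a divergent series diverges).
Step 4: The (first) Borel-Cantelli lemma requires a summable sequence of measures, so it does not apply here;
        from this bound alone no conclusion about a.e. convergence can be drawn (convergence in measure still
        gives an a.e.-convergent subsequence, but not a.e. convergence of the whole sequence).
Conclusion: series diverges; Borel-Cantelli is inconclusive about a.e. convergence of f_k.


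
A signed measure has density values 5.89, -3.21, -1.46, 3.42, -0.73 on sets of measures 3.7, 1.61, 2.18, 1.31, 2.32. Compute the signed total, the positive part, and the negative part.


Step 1: Compute signed measure on each set:
  Set 1: 5.89 * 3.7 = 21.793
  Set 2: -3.21 * 1.61 = -5.1681
  Set 3: -1.46 * 2.18 = -3.1828
  Set 4: 3.42 * 1.31 = 4.4802
  Set 5: -0.73 * 2.32 = -1.6936
Step 2: Total signed measure = (21.793) + (-5.1681) + (-3.1828) + (4.4802) + (-1.6936)
     = 16.2287
Step 3: Positive part mu+(X) = sum of positive contributions = 26.2732
Step 4: Negative part mu-(X) = |sum of negative contributions| = 10.0445


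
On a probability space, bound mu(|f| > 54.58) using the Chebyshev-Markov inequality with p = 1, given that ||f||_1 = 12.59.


Chebyshev/Markov inequality: mu(|f| > eps) <= (||f||_p / eps)^p
Step 1: ||f||_1 / eps = 12.59 / 54.58 = 0.230671
Step 2: Raise to power p = 1:
  (0.230671)^1 = 0.230671
Step 3: Therefore mu(|f| > 54.58) <= 0.230671


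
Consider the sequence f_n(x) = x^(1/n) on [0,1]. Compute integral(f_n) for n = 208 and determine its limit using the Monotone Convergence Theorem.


At n = 208: f_208(x) = x^(1/208).
Step 1: integral(x^(1/208), 0, 1) = [x^(1/208+1) / (1/208+1)] from 0 to 1
     = 1 / (1/208 + 1) = 1 / ((208+1)/208) = 208/(208+1)
     = 208/209 = 0.995215
Step 2: As n -> infinity, f_n(x) = x^(1/n) -> 1 for x in (0,1], and f_n is increasing in n.
By MCT, lim_n integral(f_n) = integral(lim_n f_n) = integral(1, 0, 1) = 1.
Step 3: Verify convergence: 208/209 = 0.995215 -> 1


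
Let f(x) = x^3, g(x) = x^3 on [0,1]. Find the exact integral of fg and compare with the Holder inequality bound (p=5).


Step 1: Exact integral of f*g = integral(x^6, 0, 1) = 1/7
     = 0.142857
Step 2: Holder bound with p=5, q=1.25:
  ||f||_p = (integral x^15 dx)^(1/5) = (1/16)^(1/5) = 0.574349
  ||g||_q = (integral x^3.75 dx)^(1/1.25) = (1/4.75)^(1/1.25) = 0.287505
Step 3: Holder bound = ||f||_p * ||g||_q = 0.574349 * 0.287505 = 0.165128
Verification: 0.142857 <= 0.165128 (Holder holds)


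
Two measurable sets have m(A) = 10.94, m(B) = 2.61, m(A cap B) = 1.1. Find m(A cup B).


By inclusion-exclusion: m(A u B) = m(A) + m(B) - m(A n B)
= 10.94 + 2.61 - 1.1
= 12.45


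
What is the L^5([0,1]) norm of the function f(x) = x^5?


Step 1: ||f||_5 = (integral_0^1 |x^5|^5 dx)^(1/5)
     = (integral_0^1 x^25 dx)^(1/5)
Step 2: integral_0^1 x^25 dx = [x^26/(26)] from 0 to 1 = 1^26/26
     = 1/26 = 0.038462
Step 3: ||f||_5 = (0.038462)^(1/5) = 0.521201


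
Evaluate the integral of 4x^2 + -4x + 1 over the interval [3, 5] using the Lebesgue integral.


The Lebesgue integral of a Riemann-integrable function agrees with the Riemann integral.
Antiderivative F(x) = (4/3)x^3 + (-4/2)x^2 + 1x
F(5) = (4/3)*5^3 + (-4/2)*5^2 + 1*5
     = (4/3)*125 + (-4/2)*25 + 1*5
     = 166.666667 + -50 + 5
     = 121.666667
F(3) = 21
Integral = F(5) - F(3) = 121.666667 - 21 = 100.666667


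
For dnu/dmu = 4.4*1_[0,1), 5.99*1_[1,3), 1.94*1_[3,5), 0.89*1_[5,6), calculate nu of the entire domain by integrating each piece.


Integrate each piece of the Radon-Nikodym derivative:
Step 1: integral_0^1 4.4 dx = 4.4*(1-0) = 4.4*1 = 4.4
Step 2: integral_1^3 5.99 dx = 5.99*(3-1) = 5.99*2 = 11.98
Step 3: integral_3^5 1.94 dx = 1.94*(5-3) = 1.94*2 = 3.88
Step 4: integral_5^6 0.89 dx = 0.89*(6-5) = 0.89*1 = 0.89
Total: 4.4 + 11.98 + 3.88 + 0.89 = 21.15


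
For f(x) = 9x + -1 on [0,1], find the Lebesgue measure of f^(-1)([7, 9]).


f^(-1)([7, 9]) = {x : 7 <= 9x + -1 <= 9}
Solving: (7 - -1)/9 <= x <= (9 - -1)/9
= [0.888889, 1.111111]
Intersecting with [0,1]: [0.888889, 1]
Measure = 1 - 0.888889 = 0.111111


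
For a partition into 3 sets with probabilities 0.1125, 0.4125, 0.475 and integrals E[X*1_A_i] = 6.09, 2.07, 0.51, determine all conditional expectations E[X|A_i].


For each cell A_i: E[X|A_i] = E[X*1_A_i] / P(A_i)
Step 1: E[X|A_1] = 6.09 / 0.1125 = 54.133333
Step 2: E[X|A_2] = 2.07 / 0.4125 = 5.018182
Step 3: E[X|A_3] = 0.51 / 0.475 = 1.073684
Verification: E[X] = sum E[X*1_A_i] = 6.09 + 2.07 + 0.51 = 8.67


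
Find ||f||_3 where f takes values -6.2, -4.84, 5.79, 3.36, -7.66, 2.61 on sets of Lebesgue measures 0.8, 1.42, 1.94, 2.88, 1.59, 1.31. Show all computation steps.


Step 1: Compute |f_i|^3 for each value:
  |-6.2|^3 = 238.328
  |-4.84|^3 = 113.379904
  |5.79|^3 = 194.104539
  |3.36|^3 = 37.933056
  |-7.66|^3 = 449.455096
  |2.61|^3 = 17.779581
Step 2: Multiply by measures and sum:
  238.328 * 0.8 = 190.6624
  113.379904 * 1.42 = 160.999464
  194.104539 * 1.94 = 376.562806
  37.933056 * 2.88 = 109.247201
  449.455096 * 1.59 = 714.633603
  17.779581 * 1.31 = 23.291251
Sum = 190.6624 + 160.999464 + 376.562806 + 109.247201 + 714.633603 + 23.291251 = 1575.396724
Step 3: Take the p-th root:
||f||_3 = (1575.396724)^(1/3) = 11.635811


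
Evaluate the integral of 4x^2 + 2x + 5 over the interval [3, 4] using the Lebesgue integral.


The Lebesgue integral of a Riemann-integrable function agrees with the Riemann integral.
Antiderivative F(x) = (4/3)x^3 + (2/2)x^2 + 5x
F(4) = (4/3)*4^3 + (2/2)*4^2 + 5*4
     = (4/3)*64 + (2/2)*16 + 5*4
     = 85.333333 + 16 + 20
     = 121.333333
F(3) = 60
Integral = F(4) - F(3) = 121.333333 - 60 = 61.333333


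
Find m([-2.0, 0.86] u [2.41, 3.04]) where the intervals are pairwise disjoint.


For pairwise disjoint intervals, m(union) = sum of lengths.
= (0.86 - -2.0) + (3.04 - 2.41)
= 2.86 + 0.63
= 3.49


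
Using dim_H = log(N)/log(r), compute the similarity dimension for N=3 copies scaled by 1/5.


For a self-similar set with N copies scaled by 1/r:
dim_H = log(N)/log(r) = log(3)/log(5)
= 1.098612/1.609438
= 0.682606


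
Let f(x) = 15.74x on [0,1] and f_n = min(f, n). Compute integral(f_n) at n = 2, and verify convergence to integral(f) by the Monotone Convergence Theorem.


f(x) = 15.74x on [0,1]; f_n(x) = min(15.74x, n). At n = 2:
Step 1: f(x) reaches 2 at x = 2/15.74 = 0.127065
Step 2: integral(f_2) = integral(15.74x, 0, 0.127065) + integral(2, 0.127065, 1)
       = 15.74*0.127065^2/2 + 2*(1 - 0.127065)
       = 0.127065 + 1.74587
       = 1.872935
Step 3: As n -> infinity, f_n increases to f, so by MCT integral(f_n) -> integral(f) = 15.74/2 = 7.87.
Convergence: integral(f_2) = 1.872935 -> 7.87 as n -> infinity


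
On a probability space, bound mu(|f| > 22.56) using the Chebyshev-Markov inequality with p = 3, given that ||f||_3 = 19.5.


Chebyshev/Markov inequality: mu(|f| > eps) <= (||f||_p / eps)^p
Step 1: ||f||_3 / eps = 19.5 / 22.56 = 0.864362
Step 2: Raise to power p = 3:
  (0.864362)^3 = 0.645783
Step 3: Therefore mu(|f| > 22.56) <= 0.645783


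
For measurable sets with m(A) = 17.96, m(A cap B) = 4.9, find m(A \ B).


m(A \ B) = m(A) - m(A n B)
= 17.96 - 4.9
= 13.06


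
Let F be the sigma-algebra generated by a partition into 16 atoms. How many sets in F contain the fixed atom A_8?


Each element of F is a union of some subset S of the 16 atoms.
The element contains A_8 iff A_8 is in S.
So we count subsets S of {A_1,...,A_16} with A_8 in S: choose freely among the other 15 atoms.
Count = 2^(16-1) = 2^15 = 32768.


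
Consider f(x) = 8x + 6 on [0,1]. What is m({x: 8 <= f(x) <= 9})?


f^(-1)([8, 9]) = {x : 8 <= 8x + 6 <= 9}
Solving: (8 - 6)/8 <= x <= (9 - 6)/8
= [0.25, 0.375]
Intersecting with [0,1]: [0.25, 0.375]
Measure = 0.375 - 0.25 = 0.125


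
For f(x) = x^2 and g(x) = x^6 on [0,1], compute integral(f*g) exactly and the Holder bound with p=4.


Step 1: Exact integral of f*g = integral(x^8, 0, 1) = 1/9
     = 0.111111
Step 2: Holder bound with p=4, q=1.333333:
  ||f||_p = (integral x^8 dx)^(1/4) = (1/9)^(1/4) = 0.57735
  ||g||_q = (integral x^8 dx)^(1/1.333333) = (1/9)^(1/1.333333) = 0.19245
Step 3: Holder bound = ||f||_p * ||g||_q = 0.57735 * 0.19245 = 0.111111
Verification: 0.111111 <= 0.111111 (Holder holds)
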